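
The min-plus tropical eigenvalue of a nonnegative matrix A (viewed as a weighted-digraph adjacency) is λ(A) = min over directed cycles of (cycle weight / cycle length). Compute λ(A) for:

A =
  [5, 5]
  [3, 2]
λ(A) = 2

Enumerate directed cycles and compute their means (weight / length). Sample:
  cycle 0 → 0: weight = 5, length = 1, mean = 5/1 ≈ 5.000
  cycle 1 → 1: weight = 2, length = 1, mean = 2/1 ≈ 2.000
  cycle 0 → 1 → 0: weight = 8, length = 2, mean = 8/2 ≈ 4.000
  cycle 1 → 0 → 1: weight = 8, length = 2, mean = 8/2 ≈ 4.000
Minimum mean = 2.000, attained e.g. along the cycle 1 → 1 with weight 2 and length 1. So λ(A) = 2/1 = 2.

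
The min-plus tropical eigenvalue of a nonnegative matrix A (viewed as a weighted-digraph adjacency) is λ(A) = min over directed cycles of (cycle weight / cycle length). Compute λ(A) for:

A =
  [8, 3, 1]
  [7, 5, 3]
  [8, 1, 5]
λ(A) = 2

Enumerate directed cycles and compute their means (weight / length). Sample:
  cycle 0 → 0: weight = 8, length = 1, mean = 8/1 ≈ 8.000
  cycle 1 → 1: weight = 5, length = 1, mean = 5/1 ≈ 5.000
  cycle 2 → 2: weight = 5, length = 1, mean = 5/1 ≈ 5.000
  cycle 0 → 1 → 0: weight = 10, length = 2, mean = 10/2 ≈ 5.000
  cycle 0 → 2 → 0: weight = 9, length = 2, mean = 9/2 ≈ 4.500
  cycle 1 → 0 → 1: weight = 10, length = 2, mean = 10/2 ≈ 5.000
Minimum mean = 2.000, attained e.g. along the cycle 1 → 2 → 1 with weight 4 and length 2. So λ(A) = 4/2 = 2.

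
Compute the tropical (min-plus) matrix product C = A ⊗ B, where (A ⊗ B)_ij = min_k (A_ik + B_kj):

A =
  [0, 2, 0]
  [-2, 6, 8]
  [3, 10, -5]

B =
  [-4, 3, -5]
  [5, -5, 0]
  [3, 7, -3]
A ⊗ B =
  [-4, -3, -5]
  [-6, 1, -7]
  [-2, 2, -8]

Apply the min-plus product entry-by-entry:
  C[0][0] = min over k of (A[0][0] + B[0][0] = 0 + -4 = -4, A[0][1] + B[1][0] = 2 + 5 = 7, A[0][2] + B[2][0] = 0 + 3 = 3) = -4 (attained at k = 0)
  C[0][1] = min over k of (A[0][0] + B[0][1] = 0 + 3 = 3, A[0][1] + B[1][1] = 2 + -5 = -3, A[0][2] + B[2][1] = 0 + 7 = 7) = -3 (attained at k = 1)
  C[0][2] = min over k of (A[0][0] + B[0][2] = 0 + -5 = -5, A[0][1] + B[1][2] = 2 + 0 = 2, A[0][2] + B[2][2] = 0 + -3 = -3) = -5 (attained at k = 0)
  C[1][0] = min over k of (A[1][0] + B[0][0] = -2 + -4 = -6, A[1][1] + B[1][0] = 6 + 5 = 11, A[1][2] + B[2][0] = 8 + 3 = 11) = -6 (attained at k = 0)
  C[1][1] = min over k of (A[1][0] + B[0][1] = -2 + 3 = 1, A[1][1] + B[1][1] = 6 + -5 = 1, A[1][2] + B[2][1] = 8 + 7 = 15) = 1 (attained at k = 0)
  C[1][2] = min over k of (A[1][0] + B[0][2] = -2 + -5 = -7, A[1][1] + B[1][2] = 6 + 0 = 6, A[1][2] + B[2][2] = 8 + -3 = 5) = -7 (attained at k = 0)
  C[2][0] = min over k of (A[2][0] + B[0][0] = 3 + -4 = -1, A[2][1] + B[1][0] = 10 + 5 = 15, A[2][2] + B[2][0] = -5 + 3 = -2) = -2 (attained at k = 2)
  C[2][1] = min over k of (A[2][0] + B[0][1] = 3 + 3 = 6, A[2][1] + B[1][1] = 10 + -5 = 5, A[2][2] + B[2][1] = -5 + 7 = 2) = 2 (attained at k = 2)
  C[2][2] = min over k of (A[2][0] + B[0][2] = 3 + -5 = -2, A[2][1] + B[1][2] = 10 + 0 = 10, A[2][2] + B[2][2] = -5 + -3 = -8) = -8 (attained at k = 2)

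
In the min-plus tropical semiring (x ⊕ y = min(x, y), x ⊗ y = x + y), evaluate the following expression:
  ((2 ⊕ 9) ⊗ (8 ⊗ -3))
((2 ⊕ 9) ⊗ (8 ⊗ -3)) = 7

Expand innermost to outermost. Recall ⊕ takes the minimum of its arguments and ⊗ takes their sum. Working out the expression ((2 ⊕ 9) ⊗ (8 ⊗ -3)) gives 7.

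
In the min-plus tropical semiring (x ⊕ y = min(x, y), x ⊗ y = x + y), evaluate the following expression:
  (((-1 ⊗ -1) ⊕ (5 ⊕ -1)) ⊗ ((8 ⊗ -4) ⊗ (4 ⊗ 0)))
(((-1 ⊗ -1) ⊕ (5 ⊕ -1)) ⊗ ((8 ⊗ -4) ⊗ (4 ⊗ 0))) = 6

Expand innermost to outermost. Recall ⊕ takes the minimum of its arguments and ⊗ takes their sum. Working out the expression (((-1 ⊗ -1) ⊕ (5 ⊕ -1)) ⊗ ((8 ⊗ -4) ⊗ (4 ⊗ 0))) gives 6.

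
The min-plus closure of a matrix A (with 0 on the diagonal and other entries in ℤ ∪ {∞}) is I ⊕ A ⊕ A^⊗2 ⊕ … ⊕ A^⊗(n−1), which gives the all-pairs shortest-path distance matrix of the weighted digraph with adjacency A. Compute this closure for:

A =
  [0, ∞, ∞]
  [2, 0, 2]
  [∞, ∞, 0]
Closure =
  [0, ∞, ∞]
  [2, 0, 2]
  [∞, ∞, 0]

This is the Floyd-Warshall all-pairs shortest-path computation. For each intermediate vertex k = 0, 1, …, 2, update dist[i][j] ← min(dist[i][j], dist[i][k] + dist[k][j]). The final matrix gives, for each (i, j), the minimum total weight of any directed path from i to j (possibly empty when i = j).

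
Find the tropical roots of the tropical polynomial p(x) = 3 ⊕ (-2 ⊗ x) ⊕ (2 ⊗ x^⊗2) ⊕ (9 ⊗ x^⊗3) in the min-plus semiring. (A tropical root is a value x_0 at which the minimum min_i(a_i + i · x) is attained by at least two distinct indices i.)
Roots: {-7, -4, 5}

Each tropical root is a break point of the lower envelope of the lines y = a_i + i · x (there are 4 lines, with slopes 0, 1, ..., 3). Only the lines that attain the minimum somewhere contribute to roots; other lines are dominated. Here the surviving (envelope) indices are i = 3, i = 2, i = 1, i = 0.
Intersections between consecutive envelope lines give the roots: for adjacent envelope indices i < j the intersection is x = (a_i − a_j) / (j − i). Reading off the sorted break points: {-7, -4, 5}.
Verification: at each break x_0, at least two indices attain the minimum of min_i(a_i + i · x_0).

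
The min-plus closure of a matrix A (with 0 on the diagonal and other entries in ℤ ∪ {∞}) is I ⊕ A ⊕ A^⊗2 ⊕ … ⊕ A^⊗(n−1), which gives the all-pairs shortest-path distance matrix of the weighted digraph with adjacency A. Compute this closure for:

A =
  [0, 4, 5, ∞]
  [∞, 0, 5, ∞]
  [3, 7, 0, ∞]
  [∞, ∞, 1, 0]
Closure =
  [0, 4, 5, ∞]
  [8, 0, 5, ∞]
  [3, 7, 0, ∞]
  [4, 8, 1, 0]

This is the Floyd-Warshall all-pairs shortest-path computation. For each intermediate vertex k = 0, 1, …, 3, update dist[i][j] ← min(dist[i][j], dist[i][k] + dist[k][j]). The final matrix gives, for each (i, j), the minimum total weight of any directed path from i to j (possibly empty when i = j).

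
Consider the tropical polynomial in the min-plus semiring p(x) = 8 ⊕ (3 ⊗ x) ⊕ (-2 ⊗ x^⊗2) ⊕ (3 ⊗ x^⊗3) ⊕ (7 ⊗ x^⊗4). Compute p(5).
p(5) = 8

A tropical monomial a ⊗ x^⊗i evaluates to a + i · x. Evaluating each term at x = 5:
  Term 0 contributes 8 + 0 · 5 = 8
  Term 1 contributes 3 + 1 · 5 = 8
  Term 2 contributes -2 + 2 · 5 = 8
  Term 3 contributes 3 + 3 · 5 = 18
  Term 4 contributes 7 + 4 · 5 = 27
p(5) = ⊕ of these = min[8, 8, 8, 18, 27] = 8.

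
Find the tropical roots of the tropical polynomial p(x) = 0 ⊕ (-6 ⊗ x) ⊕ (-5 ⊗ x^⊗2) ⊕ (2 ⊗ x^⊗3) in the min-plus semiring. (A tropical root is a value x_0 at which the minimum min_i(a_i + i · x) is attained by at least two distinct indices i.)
Roots: {-7, -1, 6}

Each tropical root is a break point of the lower envelope of the lines y = a_i + i · x (there are 4 lines, with slopes 0, 1, ..., 3). Only the lines that attain the minimum somewhere contribute to roots; other lines are dominated. Here the surviving (envelope) indices are i = 3, i = 2, i = 1, i = 0.
Intersections between consecutive envelope lines give the roots: for adjacent envelope indices i < j the intersection is x = (a_i − a_j) / (j − i). Reading off the sorted break points: {-7, -1, 6}.
Verification: at each break x_0, at least two indices attain the minimum of min_i(a_i + i · x_0).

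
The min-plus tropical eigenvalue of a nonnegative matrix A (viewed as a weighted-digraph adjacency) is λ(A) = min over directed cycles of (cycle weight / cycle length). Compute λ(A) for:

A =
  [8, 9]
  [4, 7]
λ(A) = 13/2

Enumerate directed cycles and compute their means (weight / length). Sample:
  cycle 0 → 0: weight = 8, length = 1, mean = 8/1 ≈ 8.000
  cycle 1 → 1: weight = 7, length = 1, mean = 7/1 ≈ 7.000
  cycle 0 → 1 → 0: weight = 13, length = 2, mean = 13/2 ≈ 6.500
  cycle 1 → 0 → 1: weight = 13, length = 2, mean = 13/2 ≈ 6.500
Minimum mean = 6.500, attained e.g. along the cycle 0 → 1 → 0 with weight 13 and length 2. So λ(A) = 13/2 = 13/2.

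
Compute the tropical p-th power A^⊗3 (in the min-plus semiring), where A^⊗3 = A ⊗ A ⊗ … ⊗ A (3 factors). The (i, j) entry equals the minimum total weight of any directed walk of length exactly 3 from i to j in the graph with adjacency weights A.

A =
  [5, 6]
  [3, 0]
A^⊗3 =
  [9, 6]
  [3, 0]

Each entry (A^⊗3)_ij equals the minimum over all length-3 walks i = v_0 → v_1 → … → v_3 = j of Σ_t A[v_t][v_{t+1}]. For example, for (i, j) = (0, 1) we minimise over 4 possible intermediate vertex sequences; the minimum is 6, attained along the walk 0 → 1 → 1 → 1.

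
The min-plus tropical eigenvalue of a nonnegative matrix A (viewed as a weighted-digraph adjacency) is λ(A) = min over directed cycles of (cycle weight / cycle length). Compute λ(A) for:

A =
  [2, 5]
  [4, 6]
λ(A) = 2

Enumerate directed cycles and compute their means (weight / length). Sample:
  cycle 0 → 0: weight = 2, length = 1, mean = 2/1 ≈ 2.000
  cycle 1 → 1: weight = 6, length = 1, mean = 6/1 ≈ 6.000
  cycle 0 → 1 → 0: weight = 9, length = 2, mean = 9/2 ≈ 4.500
  cycle 1 → 0 → 1: weight = 9, length = 2, mean = 9/2 ≈ 4.500
Minimum mean = 2.000, attained e.g. along the cycle 0 → 0 with weight 2 and length 1. So λ(A) = 2/1 = 2.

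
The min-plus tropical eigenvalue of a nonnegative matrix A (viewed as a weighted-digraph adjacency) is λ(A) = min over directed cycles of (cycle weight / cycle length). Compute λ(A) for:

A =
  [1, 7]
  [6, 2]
λ(A) = 1

Enumerate directed cycles and compute their means (weight / length). Sample:
  cycle 0 → 0: weight = 1, length = 1, mean = 1/1 ≈ 1.000
  cycle 1 → 1: weight = 2, length = 1, mean = 2/1 ≈ 2.000
  cycle 0 → 1 → 0: weight = 13, length = 2, mean = 13/2 ≈ 6.500
  cycle 1 → 0 → 1: weight = 13, length = 2, mean = 13/2 ≈ 6.500
Minimum mean = 1.000, attained e.g. along the cycle 0 → 0 with weight 1 and length 1. So λ(A) = 1/1 = 1.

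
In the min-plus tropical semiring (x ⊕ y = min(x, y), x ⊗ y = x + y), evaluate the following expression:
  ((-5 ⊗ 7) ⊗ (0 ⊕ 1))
((-5 ⊗ 7) ⊗ (0 ⊕ 1)) = 2

Expand innermost to outermost. Recall ⊕ takes the minimum of its arguments and ⊗ takes their sum. Working out the expression ((-5 ⊗ 7) ⊗ (0 ⊕ 1)) gives 2.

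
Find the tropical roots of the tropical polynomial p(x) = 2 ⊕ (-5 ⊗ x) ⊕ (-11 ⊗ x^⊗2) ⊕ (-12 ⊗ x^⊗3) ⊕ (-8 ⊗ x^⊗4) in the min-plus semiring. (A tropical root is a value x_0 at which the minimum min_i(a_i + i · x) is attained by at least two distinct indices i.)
Roots: {-4, 1, 6, 7}

Each tropical root is a break point of the lower envelope of the lines y = a_i + i · x (there are 5 lines, with slopes 0, 1, ..., 4). Only the lines that attain the minimum somewhere contribute to roots; other lines are dominated. Here the surviving (envelope) indices are i = 4, i = 3, i = 2, i = 1, i = 0.
Intersections between consecutive envelope lines give the roots: for adjacent envelope indices i < j the intersection is x = (a_i − a_j) / (j − i). Reading off the sorted break points: {-4, 1, 6, 7}.
Verification: at each break x_0, at least two indices attain the minimum of min_i(a_i + i · x_0).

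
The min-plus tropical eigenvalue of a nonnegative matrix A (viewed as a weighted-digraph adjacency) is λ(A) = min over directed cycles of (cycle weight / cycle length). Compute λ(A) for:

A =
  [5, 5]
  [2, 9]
λ(A) = 7/2

Enumerate directed cycles and compute their means (weight / length). Sample:
  cycle 0 → 0: weight = 5, length = 1, mean = 5/1 ≈ 5.000
  cycle 1 → 1: weight = 9, length = 1, mean = 9/1 ≈ 9.000
  cycle 0 → 1 → 0: weight = 7, length = 2, mean = 7/2 ≈ 3.500
  cycle 1 → 0 → 1: weight = 7, length = 2, mean = 7/2 ≈ 3.500
Minimum mean = 3.500, attained e.g. along the cycle 0 → 1 → 0 with weight 7 and length 2. So λ(A) = 7/2 = 7/2.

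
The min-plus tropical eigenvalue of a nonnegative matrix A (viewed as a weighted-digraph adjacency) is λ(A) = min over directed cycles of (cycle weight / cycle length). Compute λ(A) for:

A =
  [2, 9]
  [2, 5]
λ(A) = 2

Enumerate directed cycles and compute their means (weight / length). Sample:
  cycle 0 → 0: weight = 2, length = 1, mean = 2/1 ≈ 2.000
  cycle 1 → 1: weight = 5, length = 1, mean = 5/1 ≈ 5.000
  cycle 0 → 1 → 0: weight = 11, length = 2, mean = 11/2 ≈ 5.500
  cycle 1 → 0 → 1: weight = 11, length = 2, mean = 11/2 ≈ 5.500
Minimum mean = 2.000, attained e.g. along the cycle 0 → 0 with weight 2 and length 1. So λ(A) = 2/1 = 2.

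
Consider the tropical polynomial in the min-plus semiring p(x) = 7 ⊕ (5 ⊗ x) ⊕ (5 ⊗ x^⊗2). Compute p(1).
p(1) = 6

A tropical monomial a ⊗ x^⊗i evaluates to a + i · x. Evaluating each term at x = 1:
  Term 0 contributes 7 + 0 · 1 = 7
  Term 1 contributes 5 + 1 · 1 = 6
  Term 2 contributes 5 + 2 · 1 = 7
p(1) = ⊕ of these = min[7, 6, 7] = 6.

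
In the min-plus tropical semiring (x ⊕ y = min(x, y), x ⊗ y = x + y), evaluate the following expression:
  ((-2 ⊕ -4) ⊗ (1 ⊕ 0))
((-2 ⊕ -4) ⊗ (1 ⊕ 0)) = -4

Expand innermost to outermost. Recall ⊕ takes the minimum of its arguments and ⊗ takes their sum. Working out the expression ((-2 ⊕ -4) ⊗ (1 ⊕ 0)) gives -4.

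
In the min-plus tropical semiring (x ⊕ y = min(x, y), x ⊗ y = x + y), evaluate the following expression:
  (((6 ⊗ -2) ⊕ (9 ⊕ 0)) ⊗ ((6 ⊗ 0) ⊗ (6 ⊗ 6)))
(((6 ⊗ -2) ⊕ (9 ⊕ 0)) ⊗ ((6 ⊗ 0) ⊗ (6 ⊗ 6))) = 18

Expand innermost to outermost. Recall ⊕ takes the minimum of its arguments and ⊗ takes their sum. Working out the expression (((6 ⊗ -2) ⊕ (9 ⊕ 0)) ⊗ ((6 ⊗ 0) ⊗ (6 ⊗ 6))) gives 18.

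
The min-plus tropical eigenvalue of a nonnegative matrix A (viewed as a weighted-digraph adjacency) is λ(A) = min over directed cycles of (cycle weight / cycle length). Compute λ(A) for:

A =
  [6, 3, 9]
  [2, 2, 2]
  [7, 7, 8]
λ(A) = 2

Enumerate directed cycles and compute their means (weight / length). Sample:
  cycle 0 → 0: weight = 6, length = 1, mean = 6/1 ≈ 6.000
  cycle 1 → 1: weight = 2, length = 1, mean = 2/1 ≈ 2.000
  cycle 2 → 2: weight = 8, length = 1, mean = 8/1 ≈ 8.000
  cycle 0 → 1 → 0: weight = 5, length = 2, mean = 5/2 ≈ 2.500
  cycle 0 → 2 → 0: weight = 16, length = 2, mean = 16/2 ≈ 8.000
  cycle 1 → 0 → 1: weight = 5, length = 2, mean = 5/2 ≈ 2.500
Minimum mean = 2.000, attained e.g. along the cycle 1 → 1 with weight 2 and length 1. So λ(A) = 2/1 = 2.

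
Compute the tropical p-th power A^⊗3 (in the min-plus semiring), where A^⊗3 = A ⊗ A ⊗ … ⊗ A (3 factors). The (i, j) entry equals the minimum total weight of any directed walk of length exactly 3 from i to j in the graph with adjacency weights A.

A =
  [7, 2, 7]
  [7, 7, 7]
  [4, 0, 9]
A^⊗3 =
  [13, 9, 14]
  [14, 13, 14]
  [11, 7, 13]

Each entry (A^⊗3)_ij equals the minimum over all length-3 walks i = v_0 → v_1 → … → v_3 = j of Σ_t A[v_t][v_{t+1}]. For example, for (i, j) = (0, 2) we minimise over 9 possible intermediate vertex sequences; the minimum is 14, attained along the walk 0 → 2 → 1 → 2.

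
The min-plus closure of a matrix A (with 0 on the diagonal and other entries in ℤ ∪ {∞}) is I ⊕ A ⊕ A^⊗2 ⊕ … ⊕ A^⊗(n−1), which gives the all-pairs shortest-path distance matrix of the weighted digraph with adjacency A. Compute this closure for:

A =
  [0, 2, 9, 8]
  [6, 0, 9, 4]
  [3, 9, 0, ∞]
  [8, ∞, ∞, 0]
Closure =
  [0, 2, 9, 6]
  [6, 0, 9, 4]
  [3, 5, 0, 9]
  [8, 10, 17, 0]

This is the Floyd-Warshall all-pairs shortest-path computation. For each intermediate vertex k = 0, 1, …, 3, update dist[i][j] ← min(dist[i][j], dist[i][k] + dist[k][j]). The final matrix gives, for each (i, j), the minimum total weight of any directed path from i to j (possibly empty when i = j).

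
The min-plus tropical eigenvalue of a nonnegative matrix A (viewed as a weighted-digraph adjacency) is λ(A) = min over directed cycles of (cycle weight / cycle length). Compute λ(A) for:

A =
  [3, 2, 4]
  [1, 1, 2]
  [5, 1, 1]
λ(A) = 1

Enumerate directed cycles and compute their means (weight / length). Sample:
  cycle 0 → 0: weight = 3, length = 1, mean = 3/1 ≈ 3.000
  cycle 1 → 1: weight = 1, length = 1, mean = 1/1 ≈ 1.000
  cycle 2 → 2: weight = 1, length = 1, mean = 1/1 ≈ 1.000
  cycle 0 → 1 → 0: weight = 3, length = 2, mean = 3/2 ≈ 1.500
  cycle 0 → 2 → 0: weight = 9, length = 2, mean = 9/2 ≈ 4.500
  cycle 1 → 0 → 1: weight = 3, length = 2, mean = 3/2 ≈ 1.500
Minimum mean = 1.000, attained e.g. along the cycle 1 → 1 with weight 1 and length 1. So λ(A) = 1/1 = 1.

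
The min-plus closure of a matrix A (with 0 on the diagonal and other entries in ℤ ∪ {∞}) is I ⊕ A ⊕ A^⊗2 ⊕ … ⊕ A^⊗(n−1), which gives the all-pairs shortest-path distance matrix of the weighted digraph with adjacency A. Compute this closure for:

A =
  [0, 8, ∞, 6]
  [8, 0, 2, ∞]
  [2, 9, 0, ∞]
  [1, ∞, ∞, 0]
Closure =
  [0, 8, 10, 6]
  [4, 0, 2, 10]
  [2, 9, 0, 8]
  [1, 9, 11, 0]

This is the Floyd-Warshall all-pairs shortest-path computation. For each intermediate vertex k = 0, 1, …, 3, update dist[i][j] ← min(dist[i][j], dist[i][k] + dist[k][j]). The final matrix gives, for each (i, j), the minimum total weight of any directed path from i to j (possibly empty when i = j).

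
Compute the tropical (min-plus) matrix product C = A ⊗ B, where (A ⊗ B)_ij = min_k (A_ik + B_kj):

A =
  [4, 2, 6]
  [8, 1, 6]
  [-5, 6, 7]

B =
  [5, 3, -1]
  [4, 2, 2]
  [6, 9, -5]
A ⊗ B =
  [6, 4, 1]
  [5, 3, 1]
  [0, -2, -6]

Apply the min-plus product entry-by-entry:
  C[0][0] = min over k of (A[0][0] + B[0][0] = 4 + 5 = 9, A[0][1] + B[1][0] = 2 + 4 = 6, A[0][2] + B[2][0] = 6 + 6 = 12) = 6 (attained at k = 1)
  C[0][1] = min over k of (A[0][0] + B[0][1] = 4 + 3 = 7, A[0][1] + B[1][1] = 2 + 2 = 4, A[0][2] + B[2][1] = 6 + 9 = 15) = 4 (attained at k = 1)
  C[0][2] = min over k of (A[0][0] + B[0][2] = 4 + -1 = 3, A[0][1] + B[1][2] = 2 + 2 = 4, A[0][2] + B[2][2] = 6 + -5 = 1) = 1 (attained at k = 2)
  C[1][0] = min over k of (A[1][0] + B[0][0] = 8 + 5 = 13, A[1][1] + B[1][0] = 1 + 4 = 5, A[1][2] + B[2][0] = 6 + 6 = 12) = 5 (attained at k = 1)
  C[1][1] = min over k of (A[1][0] + B[0][1] = 8 + 3 = 11, A[1][1] + B[1][1] = 1 + 2 = 3, A[1][2] + B[2][1] = 6 + 9 = 15) = 3 (attained at k = 1)
  C[1][2] = min over k of (A[1][0] + B[0][2] = 8 + -1 = 7, A[1][1] + B[1][2] = 1 + 2 = 3, A[1][2] + B[2][2] = 6 + -5 = 1) = 1 (attained at k = 2)
  C[2][0] = min over k of (A[2][0] + B[0][0] = -5 + 5 = 0, A[2][1] + B[1][0] = 6 + 4 = 10, A[2][2] + B[2][0] = 7 + 6 = 13) = 0 (attained at k = 0)
  C[2][1] = min over k of (A[2][0] + B[0][1] = -5 + 3 = -2, A[2][1] + B[1][1] = 6 + 2 = 8, A[2][2] + B[2][1] = 7 + 9 = 16) = -2 (attained at k = 0)
  C[2][2] = min over k of (A[2][0] + B[0][2] = -5 + -1 = -6, A[2][1] + B[1][2] = 6 + 2 = 8, A[2][2] + B[2][2] = 7 + -5 = 2) = -6 (attained at k = 0)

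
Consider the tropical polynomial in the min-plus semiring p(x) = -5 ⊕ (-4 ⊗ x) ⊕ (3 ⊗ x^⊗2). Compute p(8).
p(8) = -5

A tropical monomial a ⊗ x^⊗i evaluates to a + i · x. Evaluating each term at x = 8:
  Term 0 contributes -5 + 0 · 8 = -5
  Term 1 contributes -4 + 1 · 8 = 4
  Term 2 contributes 3 + 2 · 8 = 19
p(8) = ⊕ of these = min[-5, 4, 19] = -5.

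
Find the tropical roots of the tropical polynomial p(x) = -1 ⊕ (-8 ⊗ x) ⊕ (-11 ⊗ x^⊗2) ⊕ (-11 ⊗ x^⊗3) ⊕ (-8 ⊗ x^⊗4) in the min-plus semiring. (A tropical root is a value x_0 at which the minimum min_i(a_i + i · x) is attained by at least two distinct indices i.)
Roots: {-3, 0, 3, 7}

Each tropical root is a break point of the lower envelope of the lines y = a_i + i · x (there are 5 lines, with slopes 0, 1, ..., 4). Only the lines that attain the minimum somewhere contribute to roots; other lines are dominated. Here the surviving (envelope) indices are i = 4, i = 3, i = 2, i = 1, i = 0.
Intersections between consecutive envelope lines give the roots: for adjacent envelope indices i < j the intersection is x = (a_i − a_j) / (j − i). Reading off the sorted break points: {-3, 0, 3, 7}.
Verification: at each break x_0, at least two indices attain the minimum of min_i(a_i + i · x_0).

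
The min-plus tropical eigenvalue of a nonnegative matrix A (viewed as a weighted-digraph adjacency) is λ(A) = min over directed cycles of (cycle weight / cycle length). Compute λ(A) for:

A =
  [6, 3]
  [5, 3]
λ(A) = 3

Enumerate directed cycles and compute their means (weight / length). Sample:
  cycle 0 → 0: weight = 6, length = 1, mean = 6/1 ≈ 6.000
  cycle 1 → 1: weight = 3, length = 1, mean = 3/1 ≈ 3.000
  cycle 0 → 1 → 0: weight = 8, length = 2, mean = 8/2 ≈ 4.000
  cycle 1 → 0 → 1: weight = 8, length = 2, mean = 8/2 ≈ 4.000
Minimum mean = 3.000, attained e.g. along the cycle 1 → 1 with weight 3 and length 1. So λ(A) = 3/1 = 3.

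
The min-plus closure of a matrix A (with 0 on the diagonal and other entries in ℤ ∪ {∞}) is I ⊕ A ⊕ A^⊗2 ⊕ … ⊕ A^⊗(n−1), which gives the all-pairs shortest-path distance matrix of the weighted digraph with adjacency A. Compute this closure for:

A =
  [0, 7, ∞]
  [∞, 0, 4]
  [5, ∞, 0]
Closure =
  [0, 7, 11]
  [9, 0, 4]
  [5, 12, 0]

This is the Floyd-Warshall all-pairs shortest-path computation. For each intermediate vertex k = 0, 1, …, 2, update dist[i][j] ← min(dist[i][j], dist[i][k] + dist[k][j]). The final matrix gives, for each (i, j), the minimum total weight of any directed path from i to j (possibly empty when i = j).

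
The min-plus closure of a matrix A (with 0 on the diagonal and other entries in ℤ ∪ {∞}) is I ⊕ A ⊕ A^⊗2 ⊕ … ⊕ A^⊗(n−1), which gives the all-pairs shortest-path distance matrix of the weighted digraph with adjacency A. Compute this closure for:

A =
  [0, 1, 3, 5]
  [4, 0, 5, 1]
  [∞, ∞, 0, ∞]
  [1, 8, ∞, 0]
Closure =
  [0, 1, 3, 2]
  [2, 0, 5, 1]
  [∞, ∞, 0, ∞]
  [1, 2, 4, 0]

This is the Floyd-Warshall all-pairs shortest-path computation. For each intermediate vertex k = 0, 1, …, 3, update dist[i][j] ← min(dist[i][j], dist[i][k] + dist[k][j]). The final matrix gives, for each (i, j), the minimum total weight of any directed path from i to j (possibly empty when i = j).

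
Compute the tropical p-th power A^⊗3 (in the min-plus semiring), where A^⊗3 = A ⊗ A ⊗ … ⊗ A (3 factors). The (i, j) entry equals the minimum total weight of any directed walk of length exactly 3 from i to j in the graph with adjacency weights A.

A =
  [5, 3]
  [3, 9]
A^⊗3 =
  [11, 9]
  [9, 11]

Each entry (A^⊗3)_ij equals the minimum over all length-3 walks i = v_0 → v_1 → … → v_3 = j of Σ_t A[v_t][v_{t+1}]. For example, for (i, j) = (0, 1) we minimise over 4 possible intermediate vertex sequences; the minimum is 9, attained along the walk 0 → 1 → 0 → 1.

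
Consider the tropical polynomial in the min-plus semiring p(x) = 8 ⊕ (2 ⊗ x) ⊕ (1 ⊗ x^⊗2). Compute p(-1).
p(-1) = -1

A tropical monomial a ⊗ x^⊗i evaluates to a + i · x. Evaluating each term at x = -1:
  Term 0 contributes 8 + 0 · -1 = 8
  Term 1 contributes 2 + 1 · -1 = 1
  Term 2 contributes 1 + 2 · -1 = -1
p(-1) = ⊕ of these = min[8, 1, -1] = -1.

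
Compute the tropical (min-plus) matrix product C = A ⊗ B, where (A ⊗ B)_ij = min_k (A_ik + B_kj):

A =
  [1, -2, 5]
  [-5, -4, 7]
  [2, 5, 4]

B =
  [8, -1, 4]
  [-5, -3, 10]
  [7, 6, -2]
A ⊗ B =
  [-7, -5, 3]
  [-9, -7, -1]
  [0, 1, 2]

Apply the min-plus product entry-by-entry:
  C[0][0] = min over k of (A[0][0] + B[0][0] = 1 + 8 = 9, A[0][1] + B[1][0] = -2 + -5 = -7, A[0][2] + B[2][0] = 5 + 7 = 12) = -7 (attained at k = 1)
  C[0][1] = min over k of (A[0][0] + B[0][1] = 1 + -1 = 0, A[0][1] + B[1][1] = -2 + -3 = -5, A[0][2] + B[2][1] = 5 + 6 = 11) = -5 (attained at k = 1)
  C[0][2] = min over k of (A[0][0] + B[0][2] = 1 + 4 = 5, A[0][1] + B[1][2] = -2 + 10 = 8, A[0][2] + B[2][2] = 5 + -2 = 3) = 3 (attained at k = 2)
  C[1][0] = min over k of (A[1][0] + B[0][0] = -5 + 8 = 3, A[1][1] + B[1][0] = -4 + -5 = -9, A[1][2] + B[2][0] = 7 + 7 = 14) = -9 (attained at k = 1)
  C[1][1] = min over k of (A[1][0] + B[0][1] = -5 + -1 = -6, A[1][1] + B[1][1] = -4 + -3 = -7, A[1][2] + B[2][1] = 7 + 6 = 13) = -7 (attained at k = 1)
  C[1][2] = min over k of (A[1][0] + B[0][2] = -5 + 4 = -1, A[1][1] + B[1][2] = -4 + 10 = 6, A[1][2] + B[2][2] = 7 + -2 = 5) = -1 (attained at k = 0)
  C[2][0] = min over k of (A[2][0] + B[0][0] = 2 + 8 = 10, A[2][1] + B[1][0] = 5 + -5 = 0, A[2][2] + B[2][0] = 4 + 7 = 11) = 0 (attained at k = 1)
  C[2][1] = min over k of (A[2][0] + B[0][1] = 2 + -1 = 1, A[2][1] + B[1][1] = 5 + -3 = 2, A[2][2] + B[2][1] = 4 + 6 = 10) = 1 (attained at k = 0)
  C[2][2] = min over k of (A[2][0] + B[0][2] = 2 + 4 = 6, A[2][1] + B[1][2] = 5 + 10 = 15, A[2][2] + B[2][2] = 4 + -2 = 2) = 2 (attained at k = 2)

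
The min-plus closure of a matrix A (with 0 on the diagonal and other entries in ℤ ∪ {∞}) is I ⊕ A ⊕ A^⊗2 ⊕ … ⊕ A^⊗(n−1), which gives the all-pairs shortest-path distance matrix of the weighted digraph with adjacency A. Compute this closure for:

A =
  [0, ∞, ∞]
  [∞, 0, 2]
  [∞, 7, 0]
Closure =
  [0, ∞, ∞]
  [∞, 0, 2]
  [∞, 7, 0]

This is the Floyd-Warshall all-pairs shortest-path computation. For each intermediate vertex k = 0, 1, …, 2, update dist[i][j] ← min(dist[i][j], dist[i][k] + dist[k][j]). The final matrix gives, for each (i, j), the minimum total weight of any directed path from i to j (possibly empty when i = j).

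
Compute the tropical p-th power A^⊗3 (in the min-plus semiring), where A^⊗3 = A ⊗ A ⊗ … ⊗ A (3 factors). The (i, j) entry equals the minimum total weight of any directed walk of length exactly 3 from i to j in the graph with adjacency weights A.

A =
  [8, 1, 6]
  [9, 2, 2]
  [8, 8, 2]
A^⊗3 =
  [11, 5, 5]
  [12, 6, 6]
  [12, 11, 6]

Each entry (A^⊗3)_ij equals the minimum over all length-3 walks i = v_0 → v_1 → … → v_3 = j of Σ_t A[v_t][v_{t+1}]. For example, for (i, j) = (0, 2) we minimise over 9 possible intermediate vertex sequences; the minimum is 5, attained along the walk 0 → 1 → 1 → 2.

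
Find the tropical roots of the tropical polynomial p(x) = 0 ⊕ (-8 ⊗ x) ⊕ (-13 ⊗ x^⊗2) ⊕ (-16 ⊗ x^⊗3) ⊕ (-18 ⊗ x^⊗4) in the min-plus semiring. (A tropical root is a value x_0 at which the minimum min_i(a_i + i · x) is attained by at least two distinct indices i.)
Roots: {2, 3, 5, 8}

Each tropical root is a break point of the lower envelope of the lines y = a_i + i · x (there are 5 lines, with slopes 0, 1, ..., 4). Only the lines that attain the minimum somewhere contribute to roots; other lines are dominated. Here the surviving (envelope) indices are i = 4, i = 3, i = 2, i = 1, i = 0.
Intersections between consecutive envelope lines give the roots: for adjacent envelope indices i < j the intersection is x = (a_i − a_j) / (j − i). Reading off the sorted break points: {2, 3, 5, 8}.
Verification: at each break x_0, at least two indices attain the minimum of min_i(a_i + i · x_0).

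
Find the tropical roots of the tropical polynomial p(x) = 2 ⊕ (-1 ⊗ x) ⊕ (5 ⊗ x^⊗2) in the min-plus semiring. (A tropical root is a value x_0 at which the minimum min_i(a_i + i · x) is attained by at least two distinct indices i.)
Roots: {-6, 3}

Each tropical root is a break point of the lower envelope of the lines y = a_i + i · x (there are 3 lines, with slopes 0, 1, ..., 2). Only the lines that attain the minimum somewhere contribute to roots; other lines are dominated. Here the surviving (envelope) indices are i = 2, i = 1, i = 0.
Intersections between consecutive envelope lines give the roots: for adjacent envelope indices i < j the intersection is x = (a_i − a_j) / (j − i). Reading off the sorted break points: {-6, 3}.
Verification: at each break x_0, at least two indices attain the minimum of min_i(a_i + i · x_0).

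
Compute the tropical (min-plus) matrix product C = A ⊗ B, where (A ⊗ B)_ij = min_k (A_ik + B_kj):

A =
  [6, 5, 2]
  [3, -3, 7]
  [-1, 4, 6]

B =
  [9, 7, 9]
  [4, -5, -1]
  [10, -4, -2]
A ⊗ B =
  [9, -2, 0]
  [1, -8, -4]
  [8, -1, 3]

Apply the min-plus product entry-by-entry:
  C[0][0] = min over k of (A[0][0] + B[0][0] = 6 + 9 = 15, A[0][1] + B[1][0] = 5 + 4 = 9, A[0][2] + B[2][0] = 2 + 10 = 12) = 9 (attained at k = 1)
  C[0][1] = min over k of (A[0][0] + B[0][1] = 6 + 7 = 13, A[0][1] + B[1][1] = 5 + -5 = 0, A[0][2] + B[2][1] = 2 + -4 = -2) = -2 (attained at k = 2)
  C[0][2] = min over k of (A[0][0] + B[0][2] = 6 + 9 = 15, A[0][1] + B[1][2] = 5 + -1 = 4, A[0][2] + B[2][2] = 2 + -2 = 0) = 0 (attained at k = 2)
  C[1][0] = min over k of (A[1][0] + B[0][0] = 3 + 9 = 12, A[1][1] + B[1][0] = -3 + 4 = 1, A[1][2] + B[2][0] = 7 + 10 = 17) = 1 (attained at k = 1)
  C[1][1] = min over k of (A[1][0] + B[0][1] = 3 + 7 = 10, A[1][1] + B[1][1] = -3 + -5 = -8, A[1][2] + B[2][1] = 7 + -4 = 3) = -8 (attained at k = 1)
  C[1][2] = min over k of (A[1][0] + B[0][2] = 3 + 9 = 12, A[1][1] + B[1][2] = -3 + -1 = -4, A[1][2] + B[2][2] = 7 + -2 = 5) = -4 (attained at k = 1)
  C[2][0] = min over k of (A[2][0] + B[0][0] = -1 + 9 = 8, A[2][1] + B[1][0] = 4 + 4 = 8, A[2][2] + B[2][0] = 6 + 10 = 16) = 8 (attained at k = 0)
  C[2][1] = min over k of (A[2][0] + B[0][1] = -1 + 7 = 6, A[2][1] + B[1][1] = 4 + -5 = -1, A[2][2] + B[2][1] = 6 + -4 = 2) = -1 (attained at k = 1)
  C[2][2] = min over k of (A[2][0] + B[0][2] = -1 + 9 = 8, A[2][1] + B[1][2] = 4 + -1 = 3, A[2][2] + B[2][2] = 6 + -2 = 4) = 3 (attained at k = 1)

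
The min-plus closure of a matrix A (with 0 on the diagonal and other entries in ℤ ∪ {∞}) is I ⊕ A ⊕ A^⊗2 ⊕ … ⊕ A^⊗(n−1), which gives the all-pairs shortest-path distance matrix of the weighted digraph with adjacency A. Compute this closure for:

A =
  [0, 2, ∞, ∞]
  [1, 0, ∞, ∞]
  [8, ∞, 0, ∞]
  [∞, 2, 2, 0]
Closure =
  [0, 2, ∞, ∞]
  [1, 0, ∞, ∞]
  [8, 10, 0, ∞]
  [3, 2, 2, 0]

This is the Floyd-Warshall all-pairs shortest-path computation. For each intermediate vertex k = 0, 1, …, 3, update dist[i][j] ← min(dist[i][j], dist[i][k] + dist[k][j]). The final matrix gives, for each (i, j), the minimum total weight of any directed path from i to j (possibly empty when i = j).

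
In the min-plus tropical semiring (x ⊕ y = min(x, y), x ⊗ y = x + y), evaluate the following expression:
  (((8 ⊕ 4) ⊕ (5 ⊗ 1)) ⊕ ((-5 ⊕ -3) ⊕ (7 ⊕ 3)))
(((8 ⊕ 4) ⊕ (5 ⊗ 1)) ⊕ ((-5 ⊕ -3) ⊕ (7 ⊕ 3))) = -5

Expand innermost to outermost. Recall ⊕ takes the minimum of its arguments and ⊗ takes their sum. Working out the expression (((8 ⊕ 4) ⊕ (5 ⊗ 1)) ⊕ ((-5 ⊕ -3) ⊕ (7 ⊕ 3))) gives -5.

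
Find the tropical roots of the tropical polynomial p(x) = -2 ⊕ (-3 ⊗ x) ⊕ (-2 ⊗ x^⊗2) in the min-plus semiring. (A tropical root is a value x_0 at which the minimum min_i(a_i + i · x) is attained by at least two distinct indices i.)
Roots: {-1, 1}

Each tropical root is a break point of the lower envelope of the lines y = a_i + i · x (there are 3 lines, with slopes 0, 1, ..., 2). Only the lines that attain the minimum somewhere contribute to roots; other lines are dominated. Here the surviving (envelope) indices are i = 2, i = 1, i = 0.
Intersections between consecutive envelope lines give the roots: for adjacent envelope indices i < j the intersection is x = (a_i − a_j) / (j − i). Reading off the sorted break points: {-1, 1}.
Verification: at each break x_0, at least two indices attain the minimum of min_i(a_i + i · x_0).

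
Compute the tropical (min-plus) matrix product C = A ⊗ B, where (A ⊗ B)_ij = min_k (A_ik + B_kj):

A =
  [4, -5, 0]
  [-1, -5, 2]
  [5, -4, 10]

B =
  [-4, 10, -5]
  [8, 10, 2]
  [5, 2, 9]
A ⊗ B =
  [0, 2, -3]
  [-5, 4, -6]
  [1, 6, -2]

Apply the min-plus product entry-by-entry:
  C[0][0] = min over k of (A[0][0] + B[0][0] = 4 + -4 = 0, A[0][1] + B[1][0] = -5 + 8 = 3, A[0][2] + B[2][0] = 0 + 5 = 5) = 0 (attained at k = 0)
  C[0][1] = min over k of (A[0][0] + B[0][1] = 4 + 10 = 14, A[0][1] + B[1][1] = -5 + 10 = 5, A[0][2] + B[2][1] = 0 + 2 = 2) = 2 (attained at k = 2)
  C[0][2] = min over k of (A[0][0] + B[0][2] = 4 + -5 = -1, A[0][1] + B[1][2] = -5 + 2 = -3, A[0][2] + B[2][2] = 0 + 9 = 9) = -3 (attained at k = 1)
  C[1][0] = min over k of (A[1][0] + B[0][0] = -1 + -4 = -5, A[1][1] + B[1][0] = -5 + 8 = 3, A[1][2] + B[2][0] = 2 + 5 = 7) = -5 (attained at k = 0)
  C[1][1] = min over k of (A[1][0] + B[0][1] = -1 + 10 = 9, A[1][1] + B[1][1] = -5 + 10 = 5, A[1][2] + B[2][1] = 2 + 2 = 4) = 4 (attained at k = 2)
  C[1][2] = min over k of (A[1][0] + B[0][2] = -1 + -5 = -6, A[1][1] + B[1][2] = -5 + 2 = -3, A[1][2] + B[2][2] = 2 + 9 = 11) = -6 (attained at k = 0)
  C[2][0] = min over k of (A[2][0] + B[0][0] = 5 + -4 = 1, A[2][1] + B[1][0] = -4 + 8 = 4, A[2][2] + B[2][0] = 10 + 5 = 15) = 1 (attained at k = 0)
  C[2][1] = min over k of (A[2][0] + B[0][1] = 5 + 10 = 15, A[2][1] + B[1][1] = -4 + 10 = 6, A[2][2] + B[2][1] = 10 + 2 = 12) = 6 (attained at k = 1)
  C[2][2] = min over k of (A[2][0] + B[0][2] = 5 + -5 = 0, A[2][1] + B[1][2] = -4 + 2 = -2, A[2][2] + B[2][2] = 10 + 9 = 19) = -2 (attained at k = 1)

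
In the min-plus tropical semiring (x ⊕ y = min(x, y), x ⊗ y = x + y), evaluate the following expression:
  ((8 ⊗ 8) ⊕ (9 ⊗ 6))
((8 ⊗ 8) ⊕ (9 ⊗ 6)) = 15

Expand innermost to outermost. Recall ⊕ takes the minimum of its arguments and ⊗ takes their sum. Working out the expression ((8 ⊗ 8) ⊕ (9 ⊗ 6)) gives 15.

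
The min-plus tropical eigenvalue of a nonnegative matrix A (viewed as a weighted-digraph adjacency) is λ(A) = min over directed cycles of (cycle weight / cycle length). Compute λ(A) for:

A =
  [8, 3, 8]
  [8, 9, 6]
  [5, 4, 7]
λ(A) = 14/3

Enumerate directed cycles and compute their means (weight / length). Sample:
  cycle 0 → 0: weight = 8, length = 1, mean = 8/1 ≈ 8.000
  cycle 1 → 1: weight = 9, length = 1, mean = 9/1 ≈ 9.000
  cycle 2 → 2: weight = 7, length = 1, mean = 7/1 ≈ 7.000
  cycle 0 → 1 → 0: weight = 11, length = 2, mean = 11/2 ≈ 5.500
  cycle 0 → 2 → 0: weight = 13, length = 2, mean = 13/2 ≈ 6.500
  cycle 1 → 0 → 1: weight = 11, length = 2, mean = 11/2 ≈ 5.500
Minimum mean = 4.667, attained e.g. along the cycle 0 → 1 → 2 → 0 with weight 14 and length 3. So λ(A) = 14/3 = 14/3.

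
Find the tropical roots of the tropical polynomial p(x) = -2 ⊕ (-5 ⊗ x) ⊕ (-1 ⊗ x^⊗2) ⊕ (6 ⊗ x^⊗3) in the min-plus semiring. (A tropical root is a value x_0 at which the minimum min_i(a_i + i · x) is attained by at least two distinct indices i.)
Roots: {-7, -4, 3}

Each tropical root is a break point of the lower envelope of the lines y = a_i + i · x (there are 4 lines, with slopes 0, 1, ..., 3). Only the lines that attain the minimum somewhere contribute to roots; other lines are dominated. Here the surviving (envelope) indices are i = 3, i = 2, i = 1, i = 0.
Intersections between consecutive envelope lines give the roots: for adjacent envelope indices i < j the intersection is x = (a_i − a_j) / (j − i). Reading off the sorted break points: {-7, -4, 3}.
Verification: at each break x_0, at least two indices attain the minimum of min_i(a_i + i · x_0).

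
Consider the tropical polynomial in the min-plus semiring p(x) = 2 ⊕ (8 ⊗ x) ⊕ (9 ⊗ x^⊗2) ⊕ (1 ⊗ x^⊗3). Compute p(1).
p(1) = 2

A tropical monomial a ⊗ x^⊗i evaluates to a + i · x. Evaluating each term at x = 1:
  Term 0 contributes 2 + 0 · 1 = 2
  Term 1 contributes 8 + 1 · 1 = 9
  Term 2 contributes 9 + 2 · 1 = 11
  Term 3 contributes 1 + 3 · 1 = 4
p(1) = ⊕ of these = min[2, 9, 11, 4] = 2.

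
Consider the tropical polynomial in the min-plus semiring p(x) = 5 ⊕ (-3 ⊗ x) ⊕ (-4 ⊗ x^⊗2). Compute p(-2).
p(-2) = -8

A tropical monomial a ⊗ x^⊗i evaluates to a + i · x. Evaluating each term at x = -2:
  Term 0 contributes 5 + 0 · -2 = 5
  Term 1 contributes -3 + 1 · -2 = -5
  Term 2 contributes -4 + 2 · -2 = -8
p(-2) = ⊕ of these = min[5, -5, -8] = -8.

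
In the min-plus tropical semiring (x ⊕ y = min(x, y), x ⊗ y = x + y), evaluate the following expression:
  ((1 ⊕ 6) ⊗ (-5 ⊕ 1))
((1 ⊕ 6) ⊗ (-5 ⊕ 1)) = -4

Expand innermost to outermost. Recall ⊕ takes the minimum of its arguments and ⊗ takes their sum. Working out the expression ((1 ⊕ 6) ⊗ (-5 ⊕ 1)) gives -4.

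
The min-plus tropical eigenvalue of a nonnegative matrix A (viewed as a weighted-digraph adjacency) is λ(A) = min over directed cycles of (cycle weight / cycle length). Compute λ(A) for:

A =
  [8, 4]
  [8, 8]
λ(A) = 6

Enumerate directed cycles and compute their means (weight / length). Sample:
  cycle 0 → 0: weight = 8, length = 1, mean = 8/1 ≈ 8.000
  cycle 1 → 1: weight = 8, length = 1, mean = 8/1 ≈ 8.000
  cycle 0 → 1 → 0: weight = 12, length = 2, mean = 12/2 ≈ 6.000
  cycle 1 → 0 → 1: weight = 12, length = 2, mean = 12/2 ≈ 6.000
Minimum mean = 6.000, attained e.g. along the cycle 0 → 1 → 0 with weight 12 and length 2. So λ(A) = 12/2 = 6.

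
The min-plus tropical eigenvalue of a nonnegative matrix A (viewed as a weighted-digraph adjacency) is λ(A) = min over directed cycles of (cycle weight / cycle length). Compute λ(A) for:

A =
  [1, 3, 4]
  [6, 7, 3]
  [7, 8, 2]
λ(A) = 1

Enumerate directed cycles and compute their means (weight / length). Sample:
  cycle 0 → 0: weight = 1, length = 1, mean = 1/1 ≈ 1.000
  cycle 1 → 1: weight = 7, length = 1, mean = 7/1 ≈ 7.000
  cycle 2 → 2: weight = 2, length = 1, mean = 2/1 ≈ 2.000
  cycle 0 → 1 → 0: weight = 9, length = 2, mean = 9/2 ≈ 4.500
  cycle 0 → 2 → 0: weight = 11, length = 2, mean = 11/2 ≈ 5.500
  cycle 1 → 0 → 1: weight = 9, length = 2, mean = 9/2 ≈ 4.500
Minimum mean = 1.000, attained e.g. along the cycle 0 → 0 with weight 1 and length 1. So λ(A) = 1/1 = 1.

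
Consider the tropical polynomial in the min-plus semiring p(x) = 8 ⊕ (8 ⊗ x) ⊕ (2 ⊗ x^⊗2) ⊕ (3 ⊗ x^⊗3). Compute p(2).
p(2) = 6

A tropical monomial a ⊗ x^⊗i evaluates to a + i · x. Evaluating each term at x = 2:
  Term 0 contributes 8 + 0 · 2 = 8
  Term 1 contributes 8 + 1 · 2 = 10
  Term 2 contributes 2 + 2 · 2 = 6
  Term 3 contributes 3 + 3 · 2 = 9
p(2) = ⊕ of these = min[8, 10, 6, 9] = 6.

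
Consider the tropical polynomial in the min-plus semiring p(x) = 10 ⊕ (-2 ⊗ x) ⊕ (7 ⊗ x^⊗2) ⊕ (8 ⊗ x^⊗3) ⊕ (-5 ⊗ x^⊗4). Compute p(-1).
p(-1) = -9

A tropical monomial a ⊗ x^⊗i evaluates to a + i · x. Evaluating each term at x = -1:
  Term 0 contributes 10 + 0 · -1 = 10
  Term 1 contributes -2 + 1 · -1 = -3
  Term 2 contributes 7 + 2 · -1 = 5
  Term 3 contributes 8 + 3 · -1 = 5
  Term 4 contributes -5 + 4 · -1 = -9
p(-1) = ⊕ of these = min[10, -3, 5, 5, -9] = -9.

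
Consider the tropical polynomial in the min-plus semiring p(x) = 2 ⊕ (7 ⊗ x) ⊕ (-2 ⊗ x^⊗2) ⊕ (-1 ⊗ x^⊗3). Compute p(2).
p(2) = 2

A tropical monomial a ⊗ x^⊗i evaluates to a + i · x. Evaluating each term at x = 2:
  Term 0 contributes 2 + 0 · 2 = 2
  Term 1 contributes 7 + 1 · 2 = 9
  Term 2 contributes -2 + 2 · 2 = 2
  Term 3 contributes -1 + 3 · 2 = 5
p(2) = ⊕ of these = min[2, 9, 2, 5] = 2.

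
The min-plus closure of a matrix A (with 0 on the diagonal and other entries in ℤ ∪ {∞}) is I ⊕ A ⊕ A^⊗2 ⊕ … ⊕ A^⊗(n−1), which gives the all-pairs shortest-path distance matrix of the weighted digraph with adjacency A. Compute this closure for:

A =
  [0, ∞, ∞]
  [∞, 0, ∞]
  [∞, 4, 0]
Closure =
  [0, ∞, ∞]
  [∞, 0, ∞]
  [∞, 4, 0]

This is the Floyd-Warshall all-pairs shortest-path computation. For each intermediate vertex k = 0, 1, …, 2, update dist[i][j] ← min(dist[i][j], dist[i][k] + dist[k][j]). The final matrix gives, for each (i, j), the minimum total weight of any directed path from i to j (possibly empty when i = j).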